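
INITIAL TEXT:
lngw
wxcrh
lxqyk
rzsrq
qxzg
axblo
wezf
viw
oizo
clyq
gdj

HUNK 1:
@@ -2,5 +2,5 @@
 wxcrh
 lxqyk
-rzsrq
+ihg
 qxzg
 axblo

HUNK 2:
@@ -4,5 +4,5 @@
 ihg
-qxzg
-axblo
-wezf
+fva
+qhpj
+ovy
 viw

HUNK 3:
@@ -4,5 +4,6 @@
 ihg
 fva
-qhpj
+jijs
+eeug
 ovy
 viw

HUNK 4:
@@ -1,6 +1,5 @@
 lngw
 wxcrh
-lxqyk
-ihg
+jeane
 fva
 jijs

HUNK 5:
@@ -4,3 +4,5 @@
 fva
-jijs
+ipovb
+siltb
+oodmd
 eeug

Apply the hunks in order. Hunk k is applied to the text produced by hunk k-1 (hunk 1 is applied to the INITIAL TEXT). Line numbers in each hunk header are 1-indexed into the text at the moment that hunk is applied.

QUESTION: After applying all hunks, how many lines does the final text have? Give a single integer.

Hunk 1: at line 2 remove [rzsrq] add [ihg] -> 11 lines: lngw wxcrh lxqyk ihg qxzg axblo wezf viw oizo clyq gdj
Hunk 2: at line 4 remove [qxzg,axblo,wezf] add [fva,qhpj,ovy] -> 11 lines: lngw wxcrh lxqyk ihg fva qhpj ovy viw oizo clyq gdj
Hunk 3: at line 4 remove [qhpj] add [jijs,eeug] -> 12 lines: lngw wxcrh lxqyk ihg fva jijs eeug ovy viw oizo clyq gdj
Hunk 4: at line 1 remove [lxqyk,ihg] add [jeane] -> 11 lines: lngw wxcrh jeane fva jijs eeug ovy viw oizo clyq gdj
Hunk 5: at line 4 remove [jijs] add [ipovb,siltb,oodmd] -> 13 lines: lngw wxcrh jeane fva ipovb siltb oodmd eeug ovy viw oizo clyq gdj
Final line count: 13

Answer: 13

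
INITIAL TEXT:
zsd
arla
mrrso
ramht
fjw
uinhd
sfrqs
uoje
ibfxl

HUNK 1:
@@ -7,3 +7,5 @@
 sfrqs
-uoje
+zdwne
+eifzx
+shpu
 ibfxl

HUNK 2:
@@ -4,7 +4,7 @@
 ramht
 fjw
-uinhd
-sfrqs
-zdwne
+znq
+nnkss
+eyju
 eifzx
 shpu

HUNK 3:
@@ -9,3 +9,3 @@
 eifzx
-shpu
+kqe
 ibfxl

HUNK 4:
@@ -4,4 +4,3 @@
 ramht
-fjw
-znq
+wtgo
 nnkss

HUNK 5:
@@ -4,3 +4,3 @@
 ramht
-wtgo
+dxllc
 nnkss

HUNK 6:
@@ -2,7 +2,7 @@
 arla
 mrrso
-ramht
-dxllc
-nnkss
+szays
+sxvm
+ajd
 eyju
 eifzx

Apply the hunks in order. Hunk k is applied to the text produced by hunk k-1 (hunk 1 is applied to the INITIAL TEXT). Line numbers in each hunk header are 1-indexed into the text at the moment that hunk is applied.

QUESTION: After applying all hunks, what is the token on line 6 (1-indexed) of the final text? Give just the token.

Hunk 1: at line 7 remove [uoje] add [zdwne,eifzx,shpu] -> 11 lines: zsd arla mrrso ramht fjw uinhd sfrqs zdwne eifzx shpu ibfxl
Hunk 2: at line 4 remove [uinhd,sfrqs,zdwne] add [znq,nnkss,eyju] -> 11 lines: zsd arla mrrso ramht fjw znq nnkss eyju eifzx shpu ibfxl
Hunk 3: at line 9 remove [shpu] add [kqe] -> 11 lines: zsd arla mrrso ramht fjw znq nnkss eyju eifzx kqe ibfxl
Hunk 4: at line 4 remove [fjw,znq] add [wtgo] -> 10 lines: zsd arla mrrso ramht wtgo nnkss eyju eifzx kqe ibfxl
Hunk 5: at line 4 remove [wtgo] add [dxllc] -> 10 lines: zsd arla mrrso ramht dxllc nnkss eyju eifzx kqe ibfxl
Hunk 6: at line 2 remove [ramht,dxllc,nnkss] add [szays,sxvm,ajd] -> 10 lines: zsd arla mrrso szays sxvm ajd eyju eifzx kqe ibfxl
Final line 6: ajd

Answer: ajd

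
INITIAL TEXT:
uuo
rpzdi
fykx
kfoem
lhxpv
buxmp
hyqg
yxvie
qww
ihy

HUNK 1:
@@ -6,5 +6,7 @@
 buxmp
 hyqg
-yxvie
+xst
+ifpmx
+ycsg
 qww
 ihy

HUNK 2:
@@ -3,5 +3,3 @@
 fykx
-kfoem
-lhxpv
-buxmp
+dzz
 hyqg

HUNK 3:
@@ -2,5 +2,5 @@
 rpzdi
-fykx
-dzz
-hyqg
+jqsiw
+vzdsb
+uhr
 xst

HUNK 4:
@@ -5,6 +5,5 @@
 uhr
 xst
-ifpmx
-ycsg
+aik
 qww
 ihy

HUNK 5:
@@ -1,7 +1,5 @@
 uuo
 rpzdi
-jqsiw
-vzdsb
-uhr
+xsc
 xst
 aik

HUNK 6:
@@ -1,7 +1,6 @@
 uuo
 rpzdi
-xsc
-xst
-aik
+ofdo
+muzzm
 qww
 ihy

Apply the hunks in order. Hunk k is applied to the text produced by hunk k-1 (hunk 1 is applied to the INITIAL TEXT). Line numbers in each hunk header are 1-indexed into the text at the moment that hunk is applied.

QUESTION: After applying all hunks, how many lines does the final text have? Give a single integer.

Answer: 6

Derivation:
Hunk 1: at line 6 remove [yxvie] add [xst,ifpmx,ycsg] -> 12 lines: uuo rpzdi fykx kfoem lhxpv buxmp hyqg xst ifpmx ycsg qww ihy
Hunk 2: at line 3 remove [kfoem,lhxpv,buxmp] add [dzz] -> 10 lines: uuo rpzdi fykx dzz hyqg xst ifpmx ycsg qww ihy
Hunk 3: at line 2 remove [fykx,dzz,hyqg] add [jqsiw,vzdsb,uhr] -> 10 lines: uuo rpzdi jqsiw vzdsb uhr xst ifpmx ycsg qww ihy
Hunk 4: at line 5 remove [ifpmx,ycsg] add [aik] -> 9 lines: uuo rpzdi jqsiw vzdsb uhr xst aik qww ihy
Hunk 5: at line 1 remove [jqsiw,vzdsb,uhr] add [xsc] -> 7 lines: uuo rpzdi xsc xst aik qww ihy
Hunk 6: at line 1 remove [xsc,xst,aik] add [ofdo,muzzm] -> 6 lines: uuo rpzdi ofdo muzzm qww ihy
Final line count: 6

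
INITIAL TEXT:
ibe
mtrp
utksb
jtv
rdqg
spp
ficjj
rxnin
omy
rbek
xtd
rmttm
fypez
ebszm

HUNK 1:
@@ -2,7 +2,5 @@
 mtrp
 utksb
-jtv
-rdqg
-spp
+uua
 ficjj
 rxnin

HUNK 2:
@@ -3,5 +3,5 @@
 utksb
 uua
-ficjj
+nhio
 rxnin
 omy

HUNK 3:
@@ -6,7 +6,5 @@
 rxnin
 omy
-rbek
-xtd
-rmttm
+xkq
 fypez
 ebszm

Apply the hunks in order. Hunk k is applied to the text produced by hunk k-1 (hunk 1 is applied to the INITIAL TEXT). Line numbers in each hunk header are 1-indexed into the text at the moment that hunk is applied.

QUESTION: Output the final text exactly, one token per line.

Answer: ibe
mtrp
utksb
uua
nhio
rxnin
omy
xkq
fypez
ebszm

Derivation:
Hunk 1: at line 2 remove [jtv,rdqg,spp] add [uua] -> 12 lines: ibe mtrp utksb uua ficjj rxnin omy rbek xtd rmttm fypez ebszm
Hunk 2: at line 3 remove [ficjj] add [nhio] -> 12 lines: ibe mtrp utksb uua nhio rxnin omy rbek xtd rmttm fypez ebszm
Hunk 3: at line 6 remove [rbek,xtd,rmttm] add [xkq] -> 10 lines: ibe mtrp utksb uua nhio rxnin omy xkq fypez ebszm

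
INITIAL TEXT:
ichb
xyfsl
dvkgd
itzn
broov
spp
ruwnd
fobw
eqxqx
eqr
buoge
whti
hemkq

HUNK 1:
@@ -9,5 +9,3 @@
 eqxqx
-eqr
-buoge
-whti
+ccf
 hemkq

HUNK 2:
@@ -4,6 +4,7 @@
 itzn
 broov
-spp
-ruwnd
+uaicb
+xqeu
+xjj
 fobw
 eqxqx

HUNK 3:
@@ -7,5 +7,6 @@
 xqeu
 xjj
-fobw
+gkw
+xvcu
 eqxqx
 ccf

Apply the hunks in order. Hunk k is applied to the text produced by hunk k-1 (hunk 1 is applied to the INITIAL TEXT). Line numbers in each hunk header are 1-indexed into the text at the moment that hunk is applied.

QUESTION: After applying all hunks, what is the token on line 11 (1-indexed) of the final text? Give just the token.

Answer: eqxqx

Derivation:
Hunk 1: at line 9 remove [eqr,buoge,whti] add [ccf] -> 11 lines: ichb xyfsl dvkgd itzn broov spp ruwnd fobw eqxqx ccf hemkq
Hunk 2: at line 4 remove [spp,ruwnd] add [uaicb,xqeu,xjj] -> 12 lines: ichb xyfsl dvkgd itzn broov uaicb xqeu xjj fobw eqxqx ccf hemkq
Hunk 3: at line 7 remove [fobw] add [gkw,xvcu] -> 13 lines: ichb xyfsl dvkgd itzn broov uaicb xqeu xjj gkw xvcu eqxqx ccf hemkq
Final line 11: eqxqx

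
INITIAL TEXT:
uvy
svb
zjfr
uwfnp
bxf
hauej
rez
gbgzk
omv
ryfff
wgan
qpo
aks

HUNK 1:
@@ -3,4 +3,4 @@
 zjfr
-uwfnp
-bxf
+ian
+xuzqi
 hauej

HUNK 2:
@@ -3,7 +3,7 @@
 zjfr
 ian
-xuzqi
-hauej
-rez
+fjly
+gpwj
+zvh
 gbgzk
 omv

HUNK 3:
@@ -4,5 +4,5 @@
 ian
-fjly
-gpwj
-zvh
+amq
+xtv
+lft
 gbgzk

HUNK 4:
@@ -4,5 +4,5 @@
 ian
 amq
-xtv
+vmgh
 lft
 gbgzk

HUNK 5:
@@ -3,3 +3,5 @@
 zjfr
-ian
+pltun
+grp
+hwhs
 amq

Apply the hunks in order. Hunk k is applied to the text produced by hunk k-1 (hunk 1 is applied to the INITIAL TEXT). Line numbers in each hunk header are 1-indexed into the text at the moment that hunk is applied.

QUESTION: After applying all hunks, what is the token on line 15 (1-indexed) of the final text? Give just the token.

Hunk 1: at line 3 remove [uwfnp,bxf] add [ian,xuzqi] -> 13 lines: uvy svb zjfr ian xuzqi hauej rez gbgzk omv ryfff wgan qpo aks
Hunk 2: at line 3 remove [xuzqi,hauej,rez] add [fjly,gpwj,zvh] -> 13 lines: uvy svb zjfr ian fjly gpwj zvh gbgzk omv ryfff wgan qpo aks
Hunk 3: at line 4 remove [fjly,gpwj,zvh] add [amq,xtv,lft] -> 13 lines: uvy svb zjfr ian amq xtv lft gbgzk omv ryfff wgan qpo aks
Hunk 4: at line 4 remove [xtv] add [vmgh] -> 13 lines: uvy svb zjfr ian amq vmgh lft gbgzk omv ryfff wgan qpo aks
Hunk 5: at line 3 remove [ian] add [pltun,grp,hwhs] -> 15 lines: uvy svb zjfr pltun grp hwhs amq vmgh lft gbgzk omv ryfff wgan qpo aks
Final line 15: aks

Answer: aks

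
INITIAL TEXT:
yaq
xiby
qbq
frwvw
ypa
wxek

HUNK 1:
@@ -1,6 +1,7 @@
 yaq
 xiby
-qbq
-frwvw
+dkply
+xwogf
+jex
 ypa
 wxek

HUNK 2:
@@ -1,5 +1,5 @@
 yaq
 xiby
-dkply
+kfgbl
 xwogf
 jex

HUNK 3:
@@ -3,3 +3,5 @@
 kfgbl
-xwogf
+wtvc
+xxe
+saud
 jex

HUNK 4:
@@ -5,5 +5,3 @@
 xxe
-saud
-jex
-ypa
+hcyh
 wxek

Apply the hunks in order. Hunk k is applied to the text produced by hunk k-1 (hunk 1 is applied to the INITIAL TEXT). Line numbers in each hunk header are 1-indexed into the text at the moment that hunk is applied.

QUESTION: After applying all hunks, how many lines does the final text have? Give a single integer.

Hunk 1: at line 1 remove [qbq,frwvw] add [dkply,xwogf,jex] -> 7 lines: yaq xiby dkply xwogf jex ypa wxek
Hunk 2: at line 1 remove [dkply] add [kfgbl] -> 7 lines: yaq xiby kfgbl xwogf jex ypa wxek
Hunk 3: at line 3 remove [xwogf] add [wtvc,xxe,saud] -> 9 lines: yaq xiby kfgbl wtvc xxe saud jex ypa wxek
Hunk 4: at line 5 remove [saud,jex,ypa] add [hcyh] -> 7 lines: yaq xiby kfgbl wtvc xxe hcyh wxek
Final line count: 7

Answer: 7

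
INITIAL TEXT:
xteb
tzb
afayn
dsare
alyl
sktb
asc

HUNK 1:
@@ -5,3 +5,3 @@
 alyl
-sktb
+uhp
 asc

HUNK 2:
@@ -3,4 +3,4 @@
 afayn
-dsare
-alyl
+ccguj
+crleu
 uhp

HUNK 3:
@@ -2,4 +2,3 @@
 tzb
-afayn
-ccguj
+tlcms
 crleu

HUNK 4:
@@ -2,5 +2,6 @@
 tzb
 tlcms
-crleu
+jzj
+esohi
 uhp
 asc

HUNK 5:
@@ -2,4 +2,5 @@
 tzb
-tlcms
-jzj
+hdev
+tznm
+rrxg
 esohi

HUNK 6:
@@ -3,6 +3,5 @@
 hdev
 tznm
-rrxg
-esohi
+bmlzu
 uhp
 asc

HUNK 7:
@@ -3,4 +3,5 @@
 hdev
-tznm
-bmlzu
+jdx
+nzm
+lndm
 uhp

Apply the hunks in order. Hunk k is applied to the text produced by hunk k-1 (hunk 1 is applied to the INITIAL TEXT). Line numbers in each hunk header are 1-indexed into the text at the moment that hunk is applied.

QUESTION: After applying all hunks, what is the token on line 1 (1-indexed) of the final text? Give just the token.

Answer: xteb

Derivation:
Hunk 1: at line 5 remove [sktb] add [uhp] -> 7 lines: xteb tzb afayn dsare alyl uhp asc
Hunk 2: at line 3 remove [dsare,alyl] add [ccguj,crleu] -> 7 lines: xteb tzb afayn ccguj crleu uhp asc
Hunk 3: at line 2 remove [afayn,ccguj] add [tlcms] -> 6 lines: xteb tzb tlcms crleu uhp asc
Hunk 4: at line 2 remove [crleu] add [jzj,esohi] -> 7 lines: xteb tzb tlcms jzj esohi uhp asc
Hunk 5: at line 2 remove [tlcms,jzj] add [hdev,tznm,rrxg] -> 8 lines: xteb tzb hdev tznm rrxg esohi uhp asc
Hunk 6: at line 3 remove [rrxg,esohi] add [bmlzu] -> 7 lines: xteb tzb hdev tznm bmlzu uhp asc
Hunk 7: at line 3 remove [tznm,bmlzu] add [jdx,nzm,lndm] -> 8 lines: xteb tzb hdev jdx nzm lndm uhp asc
Final line 1: xteb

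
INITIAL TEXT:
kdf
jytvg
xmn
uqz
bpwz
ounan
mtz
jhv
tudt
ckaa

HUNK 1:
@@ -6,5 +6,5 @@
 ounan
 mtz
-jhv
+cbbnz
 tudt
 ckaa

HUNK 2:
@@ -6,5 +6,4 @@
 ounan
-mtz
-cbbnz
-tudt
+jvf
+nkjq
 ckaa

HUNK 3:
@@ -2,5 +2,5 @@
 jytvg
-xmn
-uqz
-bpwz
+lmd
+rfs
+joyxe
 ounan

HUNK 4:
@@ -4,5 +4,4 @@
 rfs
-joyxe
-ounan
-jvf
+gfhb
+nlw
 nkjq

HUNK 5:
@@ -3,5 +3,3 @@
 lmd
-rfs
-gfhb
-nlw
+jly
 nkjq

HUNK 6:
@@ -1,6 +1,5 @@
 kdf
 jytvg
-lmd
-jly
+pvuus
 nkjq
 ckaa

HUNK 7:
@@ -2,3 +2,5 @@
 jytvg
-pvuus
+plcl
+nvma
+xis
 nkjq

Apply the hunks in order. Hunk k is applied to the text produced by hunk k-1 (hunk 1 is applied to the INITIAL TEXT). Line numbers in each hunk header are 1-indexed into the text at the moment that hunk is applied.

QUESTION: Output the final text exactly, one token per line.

Answer: kdf
jytvg
plcl
nvma
xis
nkjq
ckaa

Derivation:
Hunk 1: at line 6 remove [jhv] add [cbbnz] -> 10 lines: kdf jytvg xmn uqz bpwz ounan mtz cbbnz tudt ckaa
Hunk 2: at line 6 remove [mtz,cbbnz,tudt] add [jvf,nkjq] -> 9 lines: kdf jytvg xmn uqz bpwz ounan jvf nkjq ckaa
Hunk 3: at line 2 remove [xmn,uqz,bpwz] add [lmd,rfs,joyxe] -> 9 lines: kdf jytvg lmd rfs joyxe ounan jvf nkjq ckaa
Hunk 4: at line 4 remove [joyxe,ounan,jvf] add [gfhb,nlw] -> 8 lines: kdf jytvg lmd rfs gfhb nlw nkjq ckaa
Hunk 5: at line 3 remove [rfs,gfhb,nlw] add [jly] -> 6 lines: kdf jytvg lmd jly nkjq ckaa
Hunk 6: at line 1 remove [lmd,jly] add [pvuus] -> 5 lines: kdf jytvg pvuus nkjq ckaa
Hunk 7: at line 2 remove [pvuus] add [plcl,nvma,xis] -> 7 lines: kdf jytvg plcl nvma xis nkjq ckaa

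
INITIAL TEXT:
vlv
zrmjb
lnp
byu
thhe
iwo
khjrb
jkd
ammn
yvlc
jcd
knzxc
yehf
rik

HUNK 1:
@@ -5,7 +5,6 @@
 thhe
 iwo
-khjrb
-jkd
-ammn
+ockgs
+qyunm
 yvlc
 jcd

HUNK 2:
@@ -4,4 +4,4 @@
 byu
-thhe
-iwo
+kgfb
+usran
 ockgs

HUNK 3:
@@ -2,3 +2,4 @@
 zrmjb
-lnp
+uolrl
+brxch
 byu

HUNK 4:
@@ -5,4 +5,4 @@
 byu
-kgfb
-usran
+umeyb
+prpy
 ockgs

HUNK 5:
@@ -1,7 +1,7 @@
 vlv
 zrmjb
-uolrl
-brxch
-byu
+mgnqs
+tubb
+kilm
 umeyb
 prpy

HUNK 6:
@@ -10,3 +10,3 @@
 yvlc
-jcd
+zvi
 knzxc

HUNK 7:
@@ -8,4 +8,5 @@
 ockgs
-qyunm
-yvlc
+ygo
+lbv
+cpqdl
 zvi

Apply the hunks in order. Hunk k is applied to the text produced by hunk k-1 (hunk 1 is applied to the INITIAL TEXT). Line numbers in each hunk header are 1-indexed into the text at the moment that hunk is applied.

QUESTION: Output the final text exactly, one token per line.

Hunk 1: at line 5 remove [khjrb,jkd,ammn] add [ockgs,qyunm] -> 13 lines: vlv zrmjb lnp byu thhe iwo ockgs qyunm yvlc jcd knzxc yehf rik
Hunk 2: at line 4 remove [thhe,iwo] add [kgfb,usran] -> 13 lines: vlv zrmjb lnp byu kgfb usran ockgs qyunm yvlc jcd knzxc yehf rik
Hunk 3: at line 2 remove [lnp] add [uolrl,brxch] -> 14 lines: vlv zrmjb uolrl brxch byu kgfb usran ockgs qyunm yvlc jcd knzxc yehf rik
Hunk 4: at line 5 remove [kgfb,usran] add [umeyb,prpy] -> 14 lines: vlv zrmjb uolrl brxch byu umeyb prpy ockgs qyunm yvlc jcd knzxc yehf rik
Hunk 5: at line 1 remove [uolrl,brxch,byu] add [mgnqs,tubb,kilm] -> 14 lines: vlv zrmjb mgnqs tubb kilm umeyb prpy ockgs qyunm yvlc jcd knzxc yehf rik
Hunk 6: at line 10 remove [jcd] add [zvi] -> 14 lines: vlv zrmjb mgnqs tubb kilm umeyb prpy ockgs qyunm yvlc zvi knzxc yehf rik
Hunk 7: at line 8 remove [qyunm,yvlc] add [ygo,lbv,cpqdl] -> 15 lines: vlv zrmjb mgnqs tubb kilm umeyb prpy ockgs ygo lbv cpqdl zvi knzxc yehf rik

Answer: vlv
zrmjb
mgnqs
tubb
kilm
umeyb
prpy
ockgs
ygo
lbv
cpqdl
zvi
knzxc
yehf
rik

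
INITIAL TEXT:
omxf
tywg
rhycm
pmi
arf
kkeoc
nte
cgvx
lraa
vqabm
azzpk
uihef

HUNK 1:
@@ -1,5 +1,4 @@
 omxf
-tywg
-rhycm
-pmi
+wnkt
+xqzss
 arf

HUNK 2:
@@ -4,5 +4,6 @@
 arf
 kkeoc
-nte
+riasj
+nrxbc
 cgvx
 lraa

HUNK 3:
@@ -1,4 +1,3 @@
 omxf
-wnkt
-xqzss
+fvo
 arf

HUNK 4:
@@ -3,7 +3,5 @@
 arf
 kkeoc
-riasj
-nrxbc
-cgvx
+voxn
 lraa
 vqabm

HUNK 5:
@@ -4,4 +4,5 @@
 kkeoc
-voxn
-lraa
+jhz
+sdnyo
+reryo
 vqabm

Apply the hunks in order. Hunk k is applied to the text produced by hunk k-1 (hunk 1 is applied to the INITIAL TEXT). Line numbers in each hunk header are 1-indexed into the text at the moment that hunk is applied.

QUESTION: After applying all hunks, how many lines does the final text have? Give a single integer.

Hunk 1: at line 1 remove [tywg,rhycm,pmi] add [wnkt,xqzss] -> 11 lines: omxf wnkt xqzss arf kkeoc nte cgvx lraa vqabm azzpk uihef
Hunk 2: at line 4 remove [nte] add [riasj,nrxbc] -> 12 lines: omxf wnkt xqzss arf kkeoc riasj nrxbc cgvx lraa vqabm azzpk uihef
Hunk 3: at line 1 remove [wnkt,xqzss] add [fvo] -> 11 lines: omxf fvo arf kkeoc riasj nrxbc cgvx lraa vqabm azzpk uihef
Hunk 4: at line 3 remove [riasj,nrxbc,cgvx] add [voxn] -> 9 lines: omxf fvo arf kkeoc voxn lraa vqabm azzpk uihef
Hunk 5: at line 4 remove [voxn,lraa] add [jhz,sdnyo,reryo] -> 10 lines: omxf fvo arf kkeoc jhz sdnyo reryo vqabm azzpk uihef
Final line count: 10

Answer: 10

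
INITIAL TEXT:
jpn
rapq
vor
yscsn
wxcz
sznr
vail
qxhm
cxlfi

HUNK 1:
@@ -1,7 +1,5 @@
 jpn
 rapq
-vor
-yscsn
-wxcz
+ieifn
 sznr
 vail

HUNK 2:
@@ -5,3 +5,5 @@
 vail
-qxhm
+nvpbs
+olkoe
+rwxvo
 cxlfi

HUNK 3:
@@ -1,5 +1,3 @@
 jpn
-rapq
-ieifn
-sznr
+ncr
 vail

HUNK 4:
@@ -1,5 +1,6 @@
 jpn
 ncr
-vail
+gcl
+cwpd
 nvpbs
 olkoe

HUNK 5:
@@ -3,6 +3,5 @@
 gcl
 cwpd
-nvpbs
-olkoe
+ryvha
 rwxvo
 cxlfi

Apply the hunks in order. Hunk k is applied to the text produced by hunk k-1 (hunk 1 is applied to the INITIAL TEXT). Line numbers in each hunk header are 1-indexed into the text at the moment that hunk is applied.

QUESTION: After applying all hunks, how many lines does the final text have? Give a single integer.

Hunk 1: at line 1 remove [vor,yscsn,wxcz] add [ieifn] -> 7 lines: jpn rapq ieifn sznr vail qxhm cxlfi
Hunk 2: at line 5 remove [qxhm] add [nvpbs,olkoe,rwxvo] -> 9 lines: jpn rapq ieifn sznr vail nvpbs olkoe rwxvo cxlfi
Hunk 3: at line 1 remove [rapq,ieifn,sznr] add [ncr] -> 7 lines: jpn ncr vail nvpbs olkoe rwxvo cxlfi
Hunk 4: at line 1 remove [vail] add [gcl,cwpd] -> 8 lines: jpn ncr gcl cwpd nvpbs olkoe rwxvo cxlfi
Hunk 5: at line 3 remove [nvpbs,olkoe] add [ryvha] -> 7 lines: jpn ncr gcl cwpd ryvha rwxvo cxlfi
Final line count: 7

Answer: 7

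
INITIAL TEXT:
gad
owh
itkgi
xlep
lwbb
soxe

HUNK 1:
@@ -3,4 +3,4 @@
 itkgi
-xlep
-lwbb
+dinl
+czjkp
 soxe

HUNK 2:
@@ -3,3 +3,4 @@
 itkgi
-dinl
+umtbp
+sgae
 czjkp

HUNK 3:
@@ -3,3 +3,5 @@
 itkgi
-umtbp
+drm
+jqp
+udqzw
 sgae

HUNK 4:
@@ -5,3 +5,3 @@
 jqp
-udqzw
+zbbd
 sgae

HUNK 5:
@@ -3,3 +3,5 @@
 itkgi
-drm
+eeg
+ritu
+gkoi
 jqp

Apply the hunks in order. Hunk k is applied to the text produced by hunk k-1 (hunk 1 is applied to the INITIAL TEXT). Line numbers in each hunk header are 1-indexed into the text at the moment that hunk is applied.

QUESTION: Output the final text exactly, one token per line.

Hunk 1: at line 3 remove [xlep,lwbb] add [dinl,czjkp] -> 6 lines: gad owh itkgi dinl czjkp soxe
Hunk 2: at line 3 remove [dinl] add [umtbp,sgae] -> 7 lines: gad owh itkgi umtbp sgae czjkp soxe
Hunk 3: at line 3 remove [umtbp] add [drm,jqp,udqzw] -> 9 lines: gad owh itkgi drm jqp udqzw sgae czjkp soxe
Hunk 4: at line 5 remove [udqzw] add [zbbd] -> 9 lines: gad owh itkgi drm jqp zbbd sgae czjkp soxe
Hunk 5: at line 3 remove [drm] add [eeg,ritu,gkoi] -> 11 lines: gad owh itkgi eeg ritu gkoi jqp zbbd sgae czjkp soxe

Answer: gad
owh
itkgi
eeg
ritu
gkoi
jqp
zbbd
sgae
czjkp
soxe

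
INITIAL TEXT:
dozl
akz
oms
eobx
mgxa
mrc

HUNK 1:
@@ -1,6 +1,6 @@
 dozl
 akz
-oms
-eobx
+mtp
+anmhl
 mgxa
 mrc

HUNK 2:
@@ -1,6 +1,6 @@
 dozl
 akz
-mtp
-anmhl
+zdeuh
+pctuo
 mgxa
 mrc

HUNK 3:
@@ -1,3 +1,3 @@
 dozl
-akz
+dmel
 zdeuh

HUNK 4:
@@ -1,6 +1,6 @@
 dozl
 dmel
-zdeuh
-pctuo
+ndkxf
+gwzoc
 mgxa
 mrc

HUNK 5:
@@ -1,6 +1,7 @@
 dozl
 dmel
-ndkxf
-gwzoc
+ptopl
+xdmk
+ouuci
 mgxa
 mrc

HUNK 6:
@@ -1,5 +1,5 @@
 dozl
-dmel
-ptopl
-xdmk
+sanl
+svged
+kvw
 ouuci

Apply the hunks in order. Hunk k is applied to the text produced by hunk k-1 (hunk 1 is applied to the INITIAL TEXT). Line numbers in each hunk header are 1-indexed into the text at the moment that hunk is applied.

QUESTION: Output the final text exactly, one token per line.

Hunk 1: at line 1 remove [oms,eobx] add [mtp,anmhl] -> 6 lines: dozl akz mtp anmhl mgxa mrc
Hunk 2: at line 1 remove [mtp,anmhl] add [zdeuh,pctuo] -> 6 lines: dozl akz zdeuh pctuo mgxa mrc
Hunk 3: at line 1 remove [akz] add [dmel] -> 6 lines: dozl dmel zdeuh pctuo mgxa mrc
Hunk 4: at line 1 remove [zdeuh,pctuo] add [ndkxf,gwzoc] -> 6 lines: dozl dmel ndkxf gwzoc mgxa mrc
Hunk 5: at line 1 remove [ndkxf,gwzoc] add [ptopl,xdmk,ouuci] -> 7 lines: dozl dmel ptopl xdmk ouuci mgxa mrc
Hunk 6: at line 1 remove [dmel,ptopl,xdmk] add [sanl,svged,kvw] -> 7 lines: dozl sanl svged kvw ouuci mgxa mrc

Answer: dozl
sanl
svged
kvw
ouuci
mgxa
mrc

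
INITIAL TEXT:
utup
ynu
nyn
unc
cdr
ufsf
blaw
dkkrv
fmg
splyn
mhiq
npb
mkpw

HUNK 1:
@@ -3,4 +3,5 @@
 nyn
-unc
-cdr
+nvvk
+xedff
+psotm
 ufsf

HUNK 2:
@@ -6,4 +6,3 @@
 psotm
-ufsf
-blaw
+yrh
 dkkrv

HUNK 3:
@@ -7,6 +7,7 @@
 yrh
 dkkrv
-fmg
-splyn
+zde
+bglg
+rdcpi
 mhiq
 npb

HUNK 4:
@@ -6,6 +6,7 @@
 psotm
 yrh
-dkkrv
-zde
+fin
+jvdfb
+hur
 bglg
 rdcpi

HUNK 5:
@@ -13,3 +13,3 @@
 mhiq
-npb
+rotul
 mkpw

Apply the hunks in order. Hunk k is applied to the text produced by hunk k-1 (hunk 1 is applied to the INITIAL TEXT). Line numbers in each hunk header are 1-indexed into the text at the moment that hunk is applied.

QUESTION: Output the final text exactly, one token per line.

Answer: utup
ynu
nyn
nvvk
xedff
psotm
yrh
fin
jvdfb
hur
bglg
rdcpi
mhiq
rotul
mkpw

Derivation:
Hunk 1: at line 3 remove [unc,cdr] add [nvvk,xedff,psotm] -> 14 lines: utup ynu nyn nvvk xedff psotm ufsf blaw dkkrv fmg splyn mhiq npb mkpw
Hunk 2: at line 6 remove [ufsf,blaw] add [yrh] -> 13 lines: utup ynu nyn nvvk xedff psotm yrh dkkrv fmg splyn mhiq npb mkpw
Hunk 3: at line 7 remove [fmg,splyn] add [zde,bglg,rdcpi] -> 14 lines: utup ynu nyn nvvk xedff psotm yrh dkkrv zde bglg rdcpi mhiq npb mkpw
Hunk 4: at line 6 remove [dkkrv,zde] add [fin,jvdfb,hur] -> 15 lines: utup ynu nyn nvvk xedff psotm yrh fin jvdfb hur bglg rdcpi mhiq npb mkpw
Hunk 5: at line 13 remove [npb] add [rotul] -> 15 lines: utup ynu nyn nvvk xedff psotm yrh fin jvdfb hur bglg rdcpi mhiq rotul mkpw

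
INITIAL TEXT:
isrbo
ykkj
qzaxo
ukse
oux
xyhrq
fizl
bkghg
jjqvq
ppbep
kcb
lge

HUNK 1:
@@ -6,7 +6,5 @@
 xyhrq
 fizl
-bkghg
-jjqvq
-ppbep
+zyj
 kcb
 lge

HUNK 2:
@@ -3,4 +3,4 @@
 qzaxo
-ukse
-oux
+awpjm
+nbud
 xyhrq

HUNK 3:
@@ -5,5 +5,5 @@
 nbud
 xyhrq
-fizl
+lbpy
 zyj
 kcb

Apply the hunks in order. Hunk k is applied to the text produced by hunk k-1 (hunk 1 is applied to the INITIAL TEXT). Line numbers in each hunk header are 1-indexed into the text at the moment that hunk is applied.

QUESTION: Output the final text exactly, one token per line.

Hunk 1: at line 6 remove [bkghg,jjqvq,ppbep] add [zyj] -> 10 lines: isrbo ykkj qzaxo ukse oux xyhrq fizl zyj kcb lge
Hunk 2: at line 3 remove [ukse,oux] add [awpjm,nbud] -> 10 lines: isrbo ykkj qzaxo awpjm nbud xyhrq fizl zyj kcb lge
Hunk 3: at line 5 remove [fizl] add [lbpy] -> 10 lines: isrbo ykkj qzaxo awpjm nbud xyhrq lbpy zyj kcb lge

Answer: isrbo
ykkj
qzaxo
awpjm
nbud
xyhrq
lbpy
zyj
kcb
lge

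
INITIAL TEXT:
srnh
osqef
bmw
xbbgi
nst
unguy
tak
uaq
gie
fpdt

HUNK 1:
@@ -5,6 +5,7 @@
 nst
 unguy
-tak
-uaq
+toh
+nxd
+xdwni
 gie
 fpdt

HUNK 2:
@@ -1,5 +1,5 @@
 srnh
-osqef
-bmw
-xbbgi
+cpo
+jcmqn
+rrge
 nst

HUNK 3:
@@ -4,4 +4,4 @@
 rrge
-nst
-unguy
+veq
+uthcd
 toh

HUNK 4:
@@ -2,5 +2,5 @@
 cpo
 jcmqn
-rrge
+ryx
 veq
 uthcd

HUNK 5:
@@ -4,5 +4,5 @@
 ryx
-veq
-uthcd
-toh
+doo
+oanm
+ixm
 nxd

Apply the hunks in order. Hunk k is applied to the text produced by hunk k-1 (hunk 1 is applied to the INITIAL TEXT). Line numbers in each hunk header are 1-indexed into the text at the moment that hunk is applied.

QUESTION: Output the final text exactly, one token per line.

Answer: srnh
cpo
jcmqn
ryx
doo
oanm
ixm
nxd
xdwni
gie
fpdt

Derivation:
Hunk 1: at line 5 remove [tak,uaq] add [toh,nxd,xdwni] -> 11 lines: srnh osqef bmw xbbgi nst unguy toh nxd xdwni gie fpdt
Hunk 2: at line 1 remove [osqef,bmw,xbbgi] add [cpo,jcmqn,rrge] -> 11 lines: srnh cpo jcmqn rrge nst unguy toh nxd xdwni gie fpdt
Hunk 3: at line 4 remove [nst,unguy] add [veq,uthcd] -> 11 lines: srnh cpo jcmqn rrge veq uthcd toh nxd xdwni gie fpdt
Hunk 4: at line 2 remove [rrge] add [ryx] -> 11 lines: srnh cpo jcmqn ryx veq uthcd toh nxd xdwni gie fpdt
Hunk 5: at line 4 remove [veq,uthcd,toh] add [doo,oanm,ixm] -> 11 lines: srnh cpo jcmqn ryx doo oanm ixm nxd xdwni gie fpdt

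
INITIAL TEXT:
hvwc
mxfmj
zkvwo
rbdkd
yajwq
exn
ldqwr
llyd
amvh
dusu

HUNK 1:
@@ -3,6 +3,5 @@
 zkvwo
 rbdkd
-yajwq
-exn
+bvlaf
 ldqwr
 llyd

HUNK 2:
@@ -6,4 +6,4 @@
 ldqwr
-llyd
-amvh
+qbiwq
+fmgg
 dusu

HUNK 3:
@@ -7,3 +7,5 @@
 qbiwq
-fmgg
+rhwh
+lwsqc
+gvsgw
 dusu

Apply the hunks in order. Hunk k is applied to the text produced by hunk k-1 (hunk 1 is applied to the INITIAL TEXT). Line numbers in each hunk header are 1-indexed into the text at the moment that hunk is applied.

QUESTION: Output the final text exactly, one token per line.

Answer: hvwc
mxfmj
zkvwo
rbdkd
bvlaf
ldqwr
qbiwq
rhwh
lwsqc
gvsgw
dusu

Derivation:
Hunk 1: at line 3 remove [yajwq,exn] add [bvlaf] -> 9 lines: hvwc mxfmj zkvwo rbdkd bvlaf ldqwr llyd amvh dusu
Hunk 2: at line 6 remove [llyd,amvh] add [qbiwq,fmgg] -> 9 lines: hvwc mxfmj zkvwo rbdkd bvlaf ldqwr qbiwq fmgg dusu
Hunk 3: at line 7 remove [fmgg] add [rhwh,lwsqc,gvsgw] -> 11 lines: hvwc mxfmj zkvwo rbdkd bvlaf ldqwr qbiwq rhwh lwsqc gvsgw dusu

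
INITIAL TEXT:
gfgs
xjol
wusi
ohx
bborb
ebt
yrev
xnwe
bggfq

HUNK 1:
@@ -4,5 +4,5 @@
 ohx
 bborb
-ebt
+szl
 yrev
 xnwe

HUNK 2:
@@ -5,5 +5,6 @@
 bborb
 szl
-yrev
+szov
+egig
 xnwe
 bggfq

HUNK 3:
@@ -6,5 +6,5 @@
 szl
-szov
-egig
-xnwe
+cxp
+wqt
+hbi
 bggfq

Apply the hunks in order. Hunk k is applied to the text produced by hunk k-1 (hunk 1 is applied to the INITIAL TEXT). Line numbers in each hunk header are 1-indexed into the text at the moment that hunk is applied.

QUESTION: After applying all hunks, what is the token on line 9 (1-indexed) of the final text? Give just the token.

Hunk 1: at line 4 remove [ebt] add [szl] -> 9 lines: gfgs xjol wusi ohx bborb szl yrev xnwe bggfq
Hunk 2: at line 5 remove [yrev] add [szov,egig] -> 10 lines: gfgs xjol wusi ohx bborb szl szov egig xnwe bggfq
Hunk 3: at line 6 remove [szov,egig,xnwe] add [cxp,wqt,hbi] -> 10 lines: gfgs xjol wusi ohx bborb szl cxp wqt hbi bggfq
Final line 9: hbi

Answer: hbi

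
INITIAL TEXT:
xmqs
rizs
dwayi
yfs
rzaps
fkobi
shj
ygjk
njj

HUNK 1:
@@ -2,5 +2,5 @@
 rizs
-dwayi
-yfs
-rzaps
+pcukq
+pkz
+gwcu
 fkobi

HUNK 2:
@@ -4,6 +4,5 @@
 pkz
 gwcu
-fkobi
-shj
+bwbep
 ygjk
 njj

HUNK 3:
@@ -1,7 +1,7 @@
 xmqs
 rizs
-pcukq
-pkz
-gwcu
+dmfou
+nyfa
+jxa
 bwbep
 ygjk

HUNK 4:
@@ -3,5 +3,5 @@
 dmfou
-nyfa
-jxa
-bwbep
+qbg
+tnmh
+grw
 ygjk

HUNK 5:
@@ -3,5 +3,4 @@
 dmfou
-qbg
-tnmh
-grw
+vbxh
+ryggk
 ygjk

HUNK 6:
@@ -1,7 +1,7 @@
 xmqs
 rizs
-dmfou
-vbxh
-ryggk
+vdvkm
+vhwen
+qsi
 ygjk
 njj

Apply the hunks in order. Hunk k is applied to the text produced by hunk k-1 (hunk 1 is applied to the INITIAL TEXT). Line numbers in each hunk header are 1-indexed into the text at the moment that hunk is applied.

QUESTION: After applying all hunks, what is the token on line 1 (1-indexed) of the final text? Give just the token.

Hunk 1: at line 2 remove [dwayi,yfs,rzaps] add [pcukq,pkz,gwcu] -> 9 lines: xmqs rizs pcukq pkz gwcu fkobi shj ygjk njj
Hunk 2: at line 4 remove [fkobi,shj] add [bwbep] -> 8 lines: xmqs rizs pcukq pkz gwcu bwbep ygjk njj
Hunk 3: at line 1 remove [pcukq,pkz,gwcu] add [dmfou,nyfa,jxa] -> 8 lines: xmqs rizs dmfou nyfa jxa bwbep ygjk njj
Hunk 4: at line 3 remove [nyfa,jxa,bwbep] add [qbg,tnmh,grw] -> 8 lines: xmqs rizs dmfou qbg tnmh grw ygjk njj
Hunk 5: at line 3 remove [qbg,tnmh,grw] add [vbxh,ryggk] -> 7 lines: xmqs rizs dmfou vbxh ryggk ygjk njj
Hunk 6: at line 1 remove [dmfou,vbxh,ryggk] add [vdvkm,vhwen,qsi] -> 7 lines: xmqs rizs vdvkm vhwen qsi ygjk njj
Final line 1: xmqs

Answer: xmqs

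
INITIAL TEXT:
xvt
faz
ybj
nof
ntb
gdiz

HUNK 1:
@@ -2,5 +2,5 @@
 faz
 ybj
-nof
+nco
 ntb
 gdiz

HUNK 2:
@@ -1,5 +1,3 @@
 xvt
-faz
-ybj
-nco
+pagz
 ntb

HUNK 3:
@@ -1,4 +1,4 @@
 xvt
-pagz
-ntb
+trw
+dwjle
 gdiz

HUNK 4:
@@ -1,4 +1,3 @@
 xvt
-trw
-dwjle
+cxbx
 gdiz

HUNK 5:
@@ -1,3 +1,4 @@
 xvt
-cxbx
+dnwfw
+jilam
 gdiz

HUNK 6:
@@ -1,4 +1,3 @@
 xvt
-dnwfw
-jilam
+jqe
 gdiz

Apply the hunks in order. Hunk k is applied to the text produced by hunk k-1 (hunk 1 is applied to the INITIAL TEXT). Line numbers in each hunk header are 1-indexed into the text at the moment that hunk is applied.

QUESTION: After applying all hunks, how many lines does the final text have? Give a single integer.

Answer: 3

Derivation:
Hunk 1: at line 2 remove [nof] add [nco] -> 6 lines: xvt faz ybj nco ntb gdiz
Hunk 2: at line 1 remove [faz,ybj,nco] add [pagz] -> 4 lines: xvt pagz ntb gdiz
Hunk 3: at line 1 remove [pagz,ntb] add [trw,dwjle] -> 4 lines: xvt trw dwjle gdiz
Hunk 4: at line 1 remove [trw,dwjle] add [cxbx] -> 3 lines: xvt cxbx gdiz
Hunk 5: at line 1 remove [cxbx] add [dnwfw,jilam] -> 4 lines: xvt dnwfw jilam gdiz
Hunk 6: at line 1 remove [dnwfw,jilam] add [jqe] -> 3 lines: xvt jqe gdiz
Final line count: 3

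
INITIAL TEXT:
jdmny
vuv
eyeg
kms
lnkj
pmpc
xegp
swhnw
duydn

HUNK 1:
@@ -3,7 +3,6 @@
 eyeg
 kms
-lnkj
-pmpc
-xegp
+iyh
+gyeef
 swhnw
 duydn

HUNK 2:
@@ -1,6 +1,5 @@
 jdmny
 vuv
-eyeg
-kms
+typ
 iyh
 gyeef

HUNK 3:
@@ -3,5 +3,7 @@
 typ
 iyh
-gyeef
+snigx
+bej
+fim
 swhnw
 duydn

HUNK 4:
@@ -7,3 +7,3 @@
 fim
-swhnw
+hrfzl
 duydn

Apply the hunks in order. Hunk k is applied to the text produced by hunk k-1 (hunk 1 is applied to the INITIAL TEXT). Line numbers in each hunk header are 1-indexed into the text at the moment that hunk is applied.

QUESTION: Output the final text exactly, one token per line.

Answer: jdmny
vuv
typ
iyh
snigx
bej
fim
hrfzl
duydn

Derivation:
Hunk 1: at line 3 remove [lnkj,pmpc,xegp] add [iyh,gyeef] -> 8 lines: jdmny vuv eyeg kms iyh gyeef swhnw duydn
Hunk 2: at line 1 remove [eyeg,kms] add [typ] -> 7 lines: jdmny vuv typ iyh gyeef swhnw duydn
Hunk 3: at line 3 remove [gyeef] add [snigx,bej,fim] -> 9 lines: jdmny vuv typ iyh snigx bej fim swhnw duydn
Hunk 4: at line 7 remove [swhnw] add [hrfzl] -> 9 lines: jdmny vuv typ iyh snigx bej fim hrfzl duydn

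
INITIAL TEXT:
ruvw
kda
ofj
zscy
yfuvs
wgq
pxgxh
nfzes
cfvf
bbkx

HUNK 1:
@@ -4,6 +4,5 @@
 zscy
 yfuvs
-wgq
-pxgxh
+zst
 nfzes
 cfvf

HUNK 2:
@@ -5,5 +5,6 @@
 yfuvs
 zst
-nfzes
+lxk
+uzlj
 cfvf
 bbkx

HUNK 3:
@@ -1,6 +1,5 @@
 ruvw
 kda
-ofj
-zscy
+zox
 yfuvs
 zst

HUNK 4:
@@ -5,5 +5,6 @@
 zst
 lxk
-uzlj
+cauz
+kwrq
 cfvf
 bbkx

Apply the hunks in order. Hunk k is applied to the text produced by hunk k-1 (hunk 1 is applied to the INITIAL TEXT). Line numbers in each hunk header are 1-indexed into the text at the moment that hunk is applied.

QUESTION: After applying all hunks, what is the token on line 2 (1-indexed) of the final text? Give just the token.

Answer: kda

Derivation:
Hunk 1: at line 4 remove [wgq,pxgxh] add [zst] -> 9 lines: ruvw kda ofj zscy yfuvs zst nfzes cfvf bbkx
Hunk 2: at line 5 remove [nfzes] add [lxk,uzlj] -> 10 lines: ruvw kda ofj zscy yfuvs zst lxk uzlj cfvf bbkx
Hunk 3: at line 1 remove [ofj,zscy] add [zox] -> 9 lines: ruvw kda zox yfuvs zst lxk uzlj cfvf bbkx
Hunk 4: at line 5 remove [uzlj] add [cauz,kwrq] -> 10 lines: ruvw kda zox yfuvs zst lxk cauz kwrq cfvf bbkx
Final line 2: kda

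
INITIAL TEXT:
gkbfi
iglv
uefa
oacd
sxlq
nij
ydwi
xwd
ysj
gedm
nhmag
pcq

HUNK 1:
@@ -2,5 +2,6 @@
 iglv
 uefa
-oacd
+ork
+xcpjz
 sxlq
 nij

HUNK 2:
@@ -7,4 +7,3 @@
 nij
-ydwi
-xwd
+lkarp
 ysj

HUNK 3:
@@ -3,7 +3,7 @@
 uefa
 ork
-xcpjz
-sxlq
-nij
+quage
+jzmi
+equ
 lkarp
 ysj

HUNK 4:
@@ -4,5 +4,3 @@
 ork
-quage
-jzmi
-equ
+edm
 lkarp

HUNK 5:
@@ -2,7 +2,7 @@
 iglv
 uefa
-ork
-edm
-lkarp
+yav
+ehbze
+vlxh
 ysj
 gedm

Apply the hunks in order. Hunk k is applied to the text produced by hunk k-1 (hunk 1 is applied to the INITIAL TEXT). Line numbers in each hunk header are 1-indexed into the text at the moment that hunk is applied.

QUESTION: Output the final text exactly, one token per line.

Answer: gkbfi
iglv
uefa
yav
ehbze
vlxh
ysj
gedm
nhmag
pcq

Derivation:
Hunk 1: at line 2 remove [oacd] add [ork,xcpjz] -> 13 lines: gkbfi iglv uefa ork xcpjz sxlq nij ydwi xwd ysj gedm nhmag pcq
Hunk 2: at line 7 remove [ydwi,xwd] add [lkarp] -> 12 lines: gkbfi iglv uefa ork xcpjz sxlq nij lkarp ysj gedm nhmag pcq
Hunk 3: at line 3 remove [xcpjz,sxlq,nij] add [quage,jzmi,equ] -> 12 lines: gkbfi iglv uefa ork quage jzmi equ lkarp ysj gedm nhmag pcq
Hunk 4: at line 4 remove [quage,jzmi,equ] add [edm] -> 10 lines: gkbfi iglv uefa ork edm lkarp ysj gedm nhmag pcq
Hunk 5: at line 2 remove [ork,edm,lkarp] add [yav,ehbze,vlxh] -> 10 lines: gkbfi iglv uefa yav ehbze vlxh ysj gedm nhmag pcq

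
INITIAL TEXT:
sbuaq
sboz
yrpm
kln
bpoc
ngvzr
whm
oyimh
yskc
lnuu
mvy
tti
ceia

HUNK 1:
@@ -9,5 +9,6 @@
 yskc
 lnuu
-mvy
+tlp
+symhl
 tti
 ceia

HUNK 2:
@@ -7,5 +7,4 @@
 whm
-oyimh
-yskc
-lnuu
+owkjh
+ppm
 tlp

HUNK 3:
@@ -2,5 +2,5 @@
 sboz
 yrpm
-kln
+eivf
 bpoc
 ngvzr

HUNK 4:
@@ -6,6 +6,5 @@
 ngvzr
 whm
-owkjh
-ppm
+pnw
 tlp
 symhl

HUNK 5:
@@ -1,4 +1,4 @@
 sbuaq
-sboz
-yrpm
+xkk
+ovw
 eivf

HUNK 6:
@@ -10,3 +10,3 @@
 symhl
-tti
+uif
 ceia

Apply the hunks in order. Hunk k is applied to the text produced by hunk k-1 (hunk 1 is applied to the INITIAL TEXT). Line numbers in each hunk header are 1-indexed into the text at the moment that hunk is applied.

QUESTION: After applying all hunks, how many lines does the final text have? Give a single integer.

Answer: 12

Derivation:
Hunk 1: at line 9 remove [mvy] add [tlp,symhl] -> 14 lines: sbuaq sboz yrpm kln bpoc ngvzr whm oyimh yskc lnuu tlp symhl tti ceia
Hunk 2: at line 7 remove [oyimh,yskc,lnuu] add [owkjh,ppm] -> 13 lines: sbuaq sboz yrpm kln bpoc ngvzr whm owkjh ppm tlp symhl tti ceia
Hunk 3: at line 2 remove [kln] add [eivf] -> 13 lines: sbuaq sboz yrpm eivf bpoc ngvzr whm owkjh ppm tlp symhl tti ceia
Hunk 4: at line 6 remove [owkjh,ppm] add [pnw] -> 12 lines: sbuaq sboz yrpm eivf bpoc ngvzr whm pnw tlp symhl tti ceia
Hunk 5: at line 1 remove [sboz,yrpm] add [xkk,ovw] -> 12 lines: sbuaq xkk ovw eivf bpoc ngvzr whm pnw tlp symhl tti ceia
Hunk 6: at line 10 remove [tti] add [uif] -> 12 lines: sbuaq xkk ovw eivf bpoc ngvzr whm pnw tlp symhl uif ceia
Final line count: 12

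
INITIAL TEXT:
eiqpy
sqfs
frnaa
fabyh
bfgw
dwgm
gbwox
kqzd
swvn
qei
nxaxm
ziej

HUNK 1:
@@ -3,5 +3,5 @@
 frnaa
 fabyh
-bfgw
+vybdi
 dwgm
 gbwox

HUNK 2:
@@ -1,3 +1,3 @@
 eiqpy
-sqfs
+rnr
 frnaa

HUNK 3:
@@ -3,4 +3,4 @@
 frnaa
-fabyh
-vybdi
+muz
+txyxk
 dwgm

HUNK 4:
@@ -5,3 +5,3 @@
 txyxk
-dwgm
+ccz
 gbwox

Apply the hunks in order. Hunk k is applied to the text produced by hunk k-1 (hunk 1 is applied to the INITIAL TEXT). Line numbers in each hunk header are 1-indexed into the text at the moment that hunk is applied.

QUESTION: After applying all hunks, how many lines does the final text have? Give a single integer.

Hunk 1: at line 3 remove [bfgw] add [vybdi] -> 12 lines: eiqpy sqfs frnaa fabyh vybdi dwgm gbwox kqzd swvn qei nxaxm ziej
Hunk 2: at line 1 remove [sqfs] add [rnr] -> 12 lines: eiqpy rnr frnaa fabyh vybdi dwgm gbwox kqzd swvn qei nxaxm ziej
Hunk 3: at line 3 remove [fabyh,vybdi] add [muz,txyxk] -> 12 lines: eiqpy rnr frnaa muz txyxk dwgm gbwox kqzd swvn qei nxaxm ziej
Hunk 4: at line 5 remove [dwgm] add [ccz] -> 12 lines: eiqpy rnr frnaa muz txyxk ccz gbwox kqzd swvn qei nxaxm ziej
Final line count: 12

Answer: 12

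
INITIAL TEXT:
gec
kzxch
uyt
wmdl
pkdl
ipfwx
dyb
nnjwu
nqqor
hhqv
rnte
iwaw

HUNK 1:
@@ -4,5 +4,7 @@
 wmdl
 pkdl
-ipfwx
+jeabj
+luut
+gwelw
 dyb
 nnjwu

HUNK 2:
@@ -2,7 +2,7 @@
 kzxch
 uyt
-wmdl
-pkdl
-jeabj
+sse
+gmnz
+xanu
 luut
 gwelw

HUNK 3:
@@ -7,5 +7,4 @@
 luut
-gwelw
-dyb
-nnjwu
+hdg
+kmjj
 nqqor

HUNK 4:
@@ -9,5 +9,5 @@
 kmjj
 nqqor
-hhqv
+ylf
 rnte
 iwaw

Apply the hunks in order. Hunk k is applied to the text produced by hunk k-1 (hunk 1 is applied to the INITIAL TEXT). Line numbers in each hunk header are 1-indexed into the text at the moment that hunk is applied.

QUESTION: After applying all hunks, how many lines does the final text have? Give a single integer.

Hunk 1: at line 4 remove [ipfwx] add [jeabj,luut,gwelw] -> 14 lines: gec kzxch uyt wmdl pkdl jeabj luut gwelw dyb nnjwu nqqor hhqv rnte iwaw
Hunk 2: at line 2 remove [wmdl,pkdl,jeabj] add [sse,gmnz,xanu] -> 14 lines: gec kzxch uyt sse gmnz xanu luut gwelw dyb nnjwu nqqor hhqv rnte iwaw
Hunk 3: at line 7 remove [gwelw,dyb,nnjwu] add [hdg,kmjj] -> 13 lines: gec kzxch uyt sse gmnz xanu luut hdg kmjj nqqor hhqv rnte iwaw
Hunk 4: at line 9 remove [hhqv] add [ylf] -> 13 lines: gec kzxch uyt sse gmnz xanu luut hdg kmjj nqqor ylf rnte iwaw
Final line count: 13

Answer: 13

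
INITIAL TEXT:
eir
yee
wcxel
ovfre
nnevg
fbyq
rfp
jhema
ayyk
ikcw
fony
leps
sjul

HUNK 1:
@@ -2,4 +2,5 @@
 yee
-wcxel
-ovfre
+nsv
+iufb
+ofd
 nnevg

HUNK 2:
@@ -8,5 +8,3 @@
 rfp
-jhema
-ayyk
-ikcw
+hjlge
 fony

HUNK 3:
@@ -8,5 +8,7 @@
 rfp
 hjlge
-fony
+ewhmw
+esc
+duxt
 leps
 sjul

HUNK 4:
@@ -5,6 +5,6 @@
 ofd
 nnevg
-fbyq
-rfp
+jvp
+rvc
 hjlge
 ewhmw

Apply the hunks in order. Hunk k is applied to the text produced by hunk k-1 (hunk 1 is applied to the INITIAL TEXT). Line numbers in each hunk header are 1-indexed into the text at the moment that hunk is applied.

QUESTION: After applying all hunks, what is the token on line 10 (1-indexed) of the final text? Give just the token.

Answer: ewhmw

Derivation:
Hunk 1: at line 2 remove [wcxel,ovfre] add [nsv,iufb,ofd] -> 14 lines: eir yee nsv iufb ofd nnevg fbyq rfp jhema ayyk ikcw fony leps sjul
Hunk 2: at line 8 remove [jhema,ayyk,ikcw] add [hjlge] -> 12 lines: eir yee nsv iufb ofd nnevg fbyq rfp hjlge fony leps sjul
Hunk 3: at line 8 remove [fony] add [ewhmw,esc,duxt] -> 14 lines: eir yee nsv iufb ofd nnevg fbyq rfp hjlge ewhmw esc duxt leps sjul
Hunk 4: at line 5 remove [fbyq,rfp] add [jvp,rvc] -> 14 lines: eir yee nsv iufb ofd nnevg jvp rvc hjlge ewhmw esc duxt leps sjul
Final line 10: ewhmw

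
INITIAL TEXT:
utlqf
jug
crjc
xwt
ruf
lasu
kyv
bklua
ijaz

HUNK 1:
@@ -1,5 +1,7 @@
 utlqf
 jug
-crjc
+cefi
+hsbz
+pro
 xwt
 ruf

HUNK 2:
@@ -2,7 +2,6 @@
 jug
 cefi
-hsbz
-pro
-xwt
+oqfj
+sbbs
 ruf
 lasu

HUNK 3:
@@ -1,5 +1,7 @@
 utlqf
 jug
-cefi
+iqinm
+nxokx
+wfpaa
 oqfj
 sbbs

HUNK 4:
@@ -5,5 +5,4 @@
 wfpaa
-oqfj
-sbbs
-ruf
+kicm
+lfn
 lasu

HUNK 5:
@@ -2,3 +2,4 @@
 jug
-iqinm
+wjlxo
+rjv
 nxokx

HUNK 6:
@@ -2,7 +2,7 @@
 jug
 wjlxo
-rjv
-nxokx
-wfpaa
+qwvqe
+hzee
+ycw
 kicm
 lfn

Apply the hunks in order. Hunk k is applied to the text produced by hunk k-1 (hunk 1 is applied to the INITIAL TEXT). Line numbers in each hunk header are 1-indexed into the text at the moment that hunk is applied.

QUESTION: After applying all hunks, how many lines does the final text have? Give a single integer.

Answer: 12

Derivation:
Hunk 1: at line 1 remove [crjc] add [cefi,hsbz,pro] -> 11 lines: utlqf jug cefi hsbz pro xwt ruf lasu kyv bklua ijaz
Hunk 2: at line 2 remove [hsbz,pro,xwt] add [oqfj,sbbs] -> 10 lines: utlqf jug cefi oqfj sbbs ruf lasu kyv bklua ijaz
Hunk 3: at line 1 remove [cefi] add [iqinm,nxokx,wfpaa] -> 12 lines: utlqf jug iqinm nxokx wfpaa oqfj sbbs ruf lasu kyv bklua ijaz
Hunk 4: at line 5 remove [oqfj,sbbs,ruf] add [kicm,lfn] -> 11 lines: utlqf jug iqinm nxokx wfpaa kicm lfn lasu kyv bklua ijaz
Hunk 5: at line 2 remove [iqinm] add [wjlxo,rjv] -> 12 lines: utlqf jug wjlxo rjv nxokx wfpaa kicm lfn lasu kyv bklua ijaz
Hunk 6: at line 2 remove [rjv,nxokx,wfpaa] add [qwvqe,hzee,ycw] -> 12 lines: utlqf jug wjlxo qwvqe hzee ycw kicm lfn lasu kyv bklua ijaz
Final line count: 12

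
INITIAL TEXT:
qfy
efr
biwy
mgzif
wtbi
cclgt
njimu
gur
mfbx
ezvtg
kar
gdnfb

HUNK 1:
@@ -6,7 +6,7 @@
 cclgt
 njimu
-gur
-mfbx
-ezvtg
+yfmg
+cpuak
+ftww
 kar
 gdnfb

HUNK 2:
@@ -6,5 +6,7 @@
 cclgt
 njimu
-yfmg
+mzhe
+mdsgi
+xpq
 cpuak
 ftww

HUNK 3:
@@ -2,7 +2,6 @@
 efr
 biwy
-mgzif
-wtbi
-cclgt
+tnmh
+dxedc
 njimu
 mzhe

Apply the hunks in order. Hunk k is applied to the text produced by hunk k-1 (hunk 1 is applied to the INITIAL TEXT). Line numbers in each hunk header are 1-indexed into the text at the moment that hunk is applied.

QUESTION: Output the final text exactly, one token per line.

Answer: qfy
efr
biwy
tnmh
dxedc
njimu
mzhe
mdsgi
xpq
cpuak
ftww
kar
gdnfb

Derivation:
Hunk 1: at line 6 remove [gur,mfbx,ezvtg] add [yfmg,cpuak,ftww] -> 12 lines: qfy efr biwy mgzif wtbi cclgt njimu yfmg cpuak ftww kar gdnfb
Hunk 2: at line 6 remove [yfmg] add [mzhe,mdsgi,xpq] -> 14 lines: qfy efr biwy mgzif wtbi cclgt njimu mzhe mdsgi xpq cpuak ftww kar gdnfb
Hunk 3: at line 2 remove [mgzif,wtbi,cclgt] add [tnmh,dxedc] -> 13 lines: qfy efr biwy tnmh dxedc njimu mzhe mdsgi xpq cpuak ftww kar gdnfb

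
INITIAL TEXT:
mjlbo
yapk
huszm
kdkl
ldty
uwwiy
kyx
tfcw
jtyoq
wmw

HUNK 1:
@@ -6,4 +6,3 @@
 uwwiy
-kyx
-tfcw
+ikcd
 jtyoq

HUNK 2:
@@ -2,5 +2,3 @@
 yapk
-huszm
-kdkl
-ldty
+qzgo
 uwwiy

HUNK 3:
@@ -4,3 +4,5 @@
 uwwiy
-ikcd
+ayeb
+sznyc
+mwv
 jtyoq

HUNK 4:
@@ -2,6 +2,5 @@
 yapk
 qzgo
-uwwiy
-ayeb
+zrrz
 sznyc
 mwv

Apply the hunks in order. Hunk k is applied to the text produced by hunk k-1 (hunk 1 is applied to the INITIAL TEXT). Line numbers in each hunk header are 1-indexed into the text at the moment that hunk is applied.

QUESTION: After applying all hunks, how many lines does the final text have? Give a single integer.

Answer: 8

Derivation:
Hunk 1: at line 6 remove [kyx,tfcw] add [ikcd] -> 9 lines: mjlbo yapk huszm kdkl ldty uwwiy ikcd jtyoq wmw
Hunk 2: at line 2 remove [huszm,kdkl,ldty] add [qzgo] -> 7 lines: mjlbo yapk qzgo uwwiy ikcd jtyoq wmw
Hunk 3: at line 4 remove [ikcd] add [ayeb,sznyc,mwv] -> 9 lines: mjlbo yapk qzgo uwwiy ayeb sznyc mwv jtyoq wmw
Hunk 4: at line 2 remove [uwwiy,ayeb] add [zrrz] -> 8 lines: mjlbo yapk qzgo zrrz sznyc mwv jtyoq wmw
Final line count: 8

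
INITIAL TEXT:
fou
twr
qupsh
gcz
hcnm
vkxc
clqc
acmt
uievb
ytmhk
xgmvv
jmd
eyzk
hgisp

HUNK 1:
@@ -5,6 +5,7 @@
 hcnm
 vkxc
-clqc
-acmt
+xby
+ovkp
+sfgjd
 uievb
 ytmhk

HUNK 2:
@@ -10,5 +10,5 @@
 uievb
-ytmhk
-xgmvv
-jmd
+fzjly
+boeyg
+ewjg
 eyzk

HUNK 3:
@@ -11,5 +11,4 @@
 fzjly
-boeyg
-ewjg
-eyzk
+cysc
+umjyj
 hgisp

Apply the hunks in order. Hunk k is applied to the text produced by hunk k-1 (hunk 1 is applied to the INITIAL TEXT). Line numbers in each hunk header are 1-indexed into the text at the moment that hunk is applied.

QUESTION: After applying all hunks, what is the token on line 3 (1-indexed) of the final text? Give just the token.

Answer: qupsh

Derivation:
Hunk 1: at line 5 remove [clqc,acmt] add [xby,ovkp,sfgjd] -> 15 lines: fou twr qupsh gcz hcnm vkxc xby ovkp sfgjd uievb ytmhk xgmvv jmd eyzk hgisp
Hunk 2: at line 10 remove [ytmhk,xgmvv,jmd] add [fzjly,boeyg,ewjg] -> 15 lines: fou twr qupsh gcz hcnm vkxc xby ovkp sfgjd uievb fzjly boeyg ewjg eyzk hgisp
Hunk 3: at line 11 remove [boeyg,ewjg,eyzk] add [cysc,umjyj] -> 14 lines: fou twr qupsh gcz hcnm vkxc xby ovkp sfgjd uievb fzjly cysc umjyj hgisp
Final line 3: qupsh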